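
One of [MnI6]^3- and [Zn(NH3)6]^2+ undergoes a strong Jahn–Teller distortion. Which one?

[MnI6]^3-

[MnI6]^3-: Each iodide is −1; balancing the −3 overall charge requires Mn(III). Manganese is a group-7 element; Mn(III) is therefore d⁴. Iodide is a weak-field ligand for a first-row metal, so the complex is high-spin. The t₂g³e_g¹ (high-spin) configuration has an unevenly filled e_g set; the Jahn–Teller theorem predicts a tetragonal distortion (typically axial elongation) to lift the degeneracy.
[Zn(NH3)6]^2+: Summing ligand charges against the +2 overall charge gives an oxidation state of +2 for zinc. Zinc is a group-12 element; Zn(II) is therefore d¹⁰. The d¹⁰ configuration leaves the e_g set evenly filled (or empty) — no strong Jahn–Teller driving force.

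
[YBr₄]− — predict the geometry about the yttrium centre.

tetrahedral

Each bromide is −1; balancing the −1 overall charge requires Y(III).
Y sits in group 3, so the d-electron count is 3 − 3 = 0.
With 4 monodentate ligands the coordination number is 4.
A d⁰ ion has no crystal-field stabilisation preference between square planar and tetrahedral, so four ligands adopt the sterically favoured tetrahedral geometry.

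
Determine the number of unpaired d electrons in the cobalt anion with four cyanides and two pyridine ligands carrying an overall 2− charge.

1

Summing ligand charges against the −2 overall charge gives an oxidation state of +2 for cobalt.
Cobalt is a group-9 element; Co(II) is therefore d⁷.
The spin state decides the count: Cyanide is a strong-field ligand (high in the spectrochemical series) for a first-row metal, so the complex is low-spin.
An octahedral low-spin d⁷ ion is t₂g⁶e_g¹, giving 1 unpaired electron.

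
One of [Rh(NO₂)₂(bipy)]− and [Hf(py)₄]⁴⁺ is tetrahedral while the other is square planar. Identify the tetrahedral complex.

For [Rh(NO₂)₂(bipy)]−: Each nitro (N-bound nitrite) is −1; 2,2′-bipyridine is neutral; balancing the −1 overall charge requires Rh(I). Rh sits in group 9, so the d-electron count is 9 − 1 = 8. A 4d d⁸ ion has a large crystal-field splitting; square planar leaves the high-energy d_{x²−y²} orbital empty and maximises CFSE. → square planar.
For [Hf(py)₄]⁴⁺: Summing ligand charges against the +4 overall charge gives an oxidation state of +4 for hafnium. Hf sits in group 4, so the d-electron count is 4 − 4 = 0. A d⁰ ion has no crystal-field stabilisation preference between square planar and tetrahedral, so four ligands adopt the sterically favoured tetrahedral geometry. → tetrahedral.

[Hf(py)₄]⁴⁺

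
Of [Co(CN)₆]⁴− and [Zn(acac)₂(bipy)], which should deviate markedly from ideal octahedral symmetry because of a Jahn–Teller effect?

[Co(CN)₆]⁴−

[Co(CN)₆]⁴−: Summing ligand charges against the −4 overall charge gives an oxidation state of +2 for cobalt. Co sits in group 9, so the d-electron count is 9 − 2 = 7. Cyanide is a strong-field ligand (high in the spectrochemical series) for a first-row metal, so the complex is low-spin. The t₂g⁶e_g¹ (low-spin) configuration has an unevenly filled e_g set; the Jahn–Teller theorem predicts a tetragonal distortion (typically axial elongation) to lift the degeneracy.
[Zn(acac)₂(bipy)]: Summing ligand charges against the 0 overall charge gives an oxidation state of +2 for zinc. Zn sits in group 12, so the d-electron count is 12 − 2 = 10. The d¹⁰ configuration leaves the e_g set evenly filled (or empty) — no strong Jahn–Teller driving force.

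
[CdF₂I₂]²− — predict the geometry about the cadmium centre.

tetrahedral

Summing ligand charges against the −2 overall charge gives an oxidation state of +2 for cadmium.
Cd sits in group 12, so the d-electron count is 12 − 2 = 10.
Coordination number: 4.
A d¹⁰ ion has no crystal-field stabilisation preference between square planar and tetrahedral, so four ligands adopt the sterically favoured tetrahedral geometry.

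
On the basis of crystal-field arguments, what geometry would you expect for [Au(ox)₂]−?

square planar

Ligand charges: each oxalate is −2. With an overall charge of −1 the gold centre must be in the +3 oxidation state.
Au sits in group 11, so the d-electron count is 11 − 3 = 8.
Counting donor atoms: 2×oxalate (bidentate) → 4 donors. Coordination number = 4.
A 5d d⁸ ion has a large crystal-field splitting; square planar leaves the high-energy d_{x²−y²} orbital empty and maximises CFSE.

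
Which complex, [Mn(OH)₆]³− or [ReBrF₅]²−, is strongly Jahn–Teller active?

[Mn(OH)₆]³−

[Mn(OH)₆]³−: Each hydroxide is −1; balancing the −3 overall charge requires Mn(III). Group 7 minus oxidation state 3 gives a d⁴ configuration. Hydroxide is a weak-field ligand for a first-row metal, so the complex is high-spin. The t₂g³e_g¹ (high-spin) configuration has an unevenly filled e_g set; the Jahn–Teller theorem predicts a tetragonal distortion (typically axial elongation) to lift the degeneracy.
[ReBrF₅]²−: Summing ligand charges against the −2 overall charge gives an oxidation state of +4 for rhenium. Group 7 minus oxidation state 4 gives a d³ configuration. The d³ configuration leaves the e_g set evenly filled (or empty) — no strong Jahn–Teller driving force.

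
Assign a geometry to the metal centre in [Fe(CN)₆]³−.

octahedral

Summing ligand charges against the −3 overall charge gives an oxidation state of +3 for iron.
Fe sits in group 8, so the d-electron count is 8 − 3 = 5.
Coordination number: 6.
Six donors around a single metal centre give an octahedral coordination sphere.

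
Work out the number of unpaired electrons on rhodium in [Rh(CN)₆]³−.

Summing ligand charges against the −3 overall charge gives an oxidation state of +3 for rhodium.
Rhodium is a group-9 element; Rh(III) is therefore d⁶.
The spin state decides the count: a 4d ion has a large Δₒ and is invariably low-spin.
An octahedral low-spin d⁶ ion is t₂g⁶e_g⁰, giving 0 unpaired electrons.

0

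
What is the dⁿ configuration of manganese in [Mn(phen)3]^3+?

Summing ligand charges against the +3 overall charge gives an oxidation state of +3 for manganese.
Mn sits in group 7, so the d-electron count is 7 − 3 = 4.

d4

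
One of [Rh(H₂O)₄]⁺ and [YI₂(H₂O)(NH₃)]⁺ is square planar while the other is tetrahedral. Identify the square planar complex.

[Rh(H₂O)₄]⁺

For [Rh(H₂O)₄]⁺: Summing ligand charges against the +1 overall charge gives an oxidation state of +1 for rhodium. Rhodium is a group-9 element; Rh(I) is therefore d⁸. A 4d d⁸ ion has a large crystal-field splitting; square planar leaves the high-energy d_{x²−y²} orbital empty and maximises CFSE. → square planar.
For [YI₂(H₂O)(NH₃)]⁺: Each iodide is −1; water is neutral; ammonia is neutral; balancing the +1 overall charge requires Y(III). Group 3 minus oxidation state 3 gives a d⁰ configuration. A d⁰ ion has no crystal-field stabilisation preference between square planar and tetrahedral, so four ligands adopt the sterically favoured tetrahedral geometry. → tetrahedral.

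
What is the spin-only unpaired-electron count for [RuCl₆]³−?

Each chloride is −1; balancing the −3 overall charge requires Ru(III).
Ruthenium is a group-8 element; Ru(III) is therefore d⁵.
The spin state decides the count: a 4d ion has a large Δₒ and is invariably low-spin.
An octahedral low-spin d⁵ ion is t₂g⁵e_g⁰, giving 1 unpaired electron.

1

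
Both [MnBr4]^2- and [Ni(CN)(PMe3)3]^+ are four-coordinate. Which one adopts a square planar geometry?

[Ni(CN)(PMe3)3]^+

For [MnBr4]^2-: Summing ligand charges against the −2 overall charge gives an oxidation state of +2 for manganese. Manganese is a group-7 element; Mn(II) is therefore d⁵. A high-spin d⁵ ion has zero CFSE in either geometry, so four ligands adopt the sterically favoured tetrahedral geometry. → tetrahedral.
For [Ni(CN)(PMe3)3]^+: Each cyanide is −1; trimethylphosphine is neutral; balancing the +1 overall charge requires Ni(II). Ni sits in group 10, so the d-electron count is 10 − 2 = 8. Cyanide and trimethylphosphine are strong-field ligands (high in the spectrochemical series). A 3d d⁸ ion with strong-field ligands gains enough CFSE to favour square planar over tetrahedral. → square planar.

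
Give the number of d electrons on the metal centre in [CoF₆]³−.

Each fluoride is −1; balancing the −3 overall charge requires Co(III).
Group 9 minus oxidation state 3 gives a d⁶ configuration.

d⁶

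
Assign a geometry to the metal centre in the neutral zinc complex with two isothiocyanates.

linear

Each isothiocyanate is −1; balancing the 0 overall charge requires Zn(II).
Zn sits in group 12, so the d-electron count is 12 − 2 = 10.
Coordination number: 2.
A d¹⁰ ion with only two ligands adopts a linear arrangement (sp hybridisation; no CFSE preference).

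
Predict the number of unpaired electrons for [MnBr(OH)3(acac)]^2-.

Summing ligand charges against the −2 overall charge gives an oxidation state of +3 for manganese.
Mn sits in group 7, so the d-electron count is 7 − 3 = 4.
Counting donor atoms: 1×bromide (monodentate) → 1 donor; 3×hydroxide (monodentate) → 3 donors; 1×acetylacetonate (bidentate) → 2 donors. Coordination number = 6.
The spin state decides the count: Acetylacetonate, bromide, and hydroxide are weak-field ligands for a first-row metal, so the complex is high-spin.
An octahedral high-spin d⁴ ion is t₂g³e_g¹, giving 4 unpaired electrons.

4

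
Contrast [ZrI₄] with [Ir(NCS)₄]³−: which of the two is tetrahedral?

[ZrI₄]

For [ZrI₄]: Each iodide is −1; balancing the 0 overall charge requires Zr(IV). Zr sits in group 4, so the d-electron count is 4 − 4 = 0. A d⁰ ion has no crystal-field stabilisation preference between square planar and tetrahedral, so four ligands adopt the sterically favoured tetrahedral geometry. → tetrahedral.
For [Ir(NCS)₄]³−: Ligand charges: each isothiocyanate is −1. With an overall charge of −3 the iridium centre must be in the +1 oxidation state. Iridium is a group-9 element; Ir(I) is therefore d⁸. A 5d d⁸ ion has a large crystal-field splitting; square planar leaves the high-energy d_{x²−y²} orbital empty and maximises CFSE. → square planar.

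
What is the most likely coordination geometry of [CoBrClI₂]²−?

tetrahedral

Each bromide is −1; each chloride is −1; each iodide is −1; balancing the −2 overall charge requires Co(II).
Cobalt is a group-9 element; Co(II) is therefore d⁷.
With 4 monodentate ligands the coordination number is 4.
Bromide, chloride, and iodide are weak-field ligands.
For a high-spin 3d d⁷ ion with weak-field ligands the small Δₜ gives little square-planar CFSE advantage, so four ligands adopt the sterically favoured tetrahedral geometry.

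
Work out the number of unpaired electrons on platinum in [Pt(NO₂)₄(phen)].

Ligand charges: each nitro (N-bound nitrite) is −1; 1,10-phenanthroline is neutral. With an overall charge of 0 the platinum centre must be in the +4 oxidation state.
Group 10 minus oxidation state 4 gives a d⁶ configuration.
Counting donor atoms: 4×nitro (N-bound nitrite) (monodentate) → 4 donors; 1×1,10-phenanthroline (bidentate) → 2 donors. Coordination number = 6.
The spin state decides the count: a 5d ion has a large Δₒ and is invariably low-spin.
An octahedral low-spin d⁶ ion is t₂g⁶e_g⁰, giving 0 unpaired electrons.

0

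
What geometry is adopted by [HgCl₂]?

Summing ligand charges against the 0 overall charge gives an oxidation state of +2 for mercury.
Mercury is a group-12 element; Hg(II) is therefore d¹⁰.
Coordination number: 2.
A d¹⁰ ion with only two ligands adopts a linear arrangement (sp hybridisation; no CFSE preference).

linear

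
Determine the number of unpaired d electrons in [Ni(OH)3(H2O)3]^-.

2 unpaired electrons

Summing ligand charges against the −1 overall charge gives an oxidation state of +2 for nickel.
Group 10 minus oxidation state 2 gives a d⁸ configuration.
In an octahedral field the d⁸ configuration is t₂g⁶e_g² (only one arrangement possible), giving 2 unpaired electrons.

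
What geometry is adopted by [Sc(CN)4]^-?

Ligand charges: each cyanide is −1. With an overall charge of −1 the scandium centre must be in the +3 oxidation state.
Sc sits in group 3, so the d-electron count is 3 − 3 = 0.
With 4 monodentate ligands the coordination number is 4.
A d⁰ ion has no crystal-field stabilisation preference between square planar and tetrahedral, so four ligands adopt the sterically favoured tetrahedral geometry.

tetrahedral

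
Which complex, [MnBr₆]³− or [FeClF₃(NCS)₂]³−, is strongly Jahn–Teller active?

[MnBr₆]³−: Summing ligand charges against the −3 overall charge gives an oxidation state of +3 for manganese. Group 7 minus oxidation state 3 gives a d⁴ configuration. Bromide is a weak-field ligand for a first-row metal, so the complex is high-spin. The t₂g³e_g¹ (high-spin) configuration has an unevenly filled e_g set; the Jahn–Teller theorem predicts a tetragonal distortion (typically axial elongation) to lift the degeneracy.
[FeClF₃(NCS)₂]³−: Summing ligand charges against the −3 overall charge gives an oxidation state of +3 for iron. Fe sits in group 8, so the d-electron count is 8 − 3 = 5. Chloride, fluoride, and isothiocyanate are weak-field ligands for a first-row metal, so the complex is high-spin. The d⁵ configuration leaves the e_g set evenly filled (or empty) — no strong Jahn–Teller driving force.

[MnBr₆]³−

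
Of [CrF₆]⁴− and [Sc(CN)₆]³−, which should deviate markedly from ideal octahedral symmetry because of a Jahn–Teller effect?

[CrF₆]⁴−: Each fluoride is −1; balancing the −4 overall charge requires Cr(II). Chromium is a group-6 element; Cr(II) is therefore d⁴. Fluoride is a weak-field ligand for a first-row metal, so the complex is high-spin. The t₂g³e_g¹ (high-spin) configuration has an unevenly filled e_g set; the Jahn–Teller theorem predicts a tetragonal distortion (typically axial elongation) to lift the degeneracy.
[Sc(CN)₆]³−: Summing ligand charges against the −3 overall charge gives an oxidation state of +3 for scandium. Sc sits in group 3, so the d-electron count is 3 − 3 = 0. The d⁰ configuration leaves the e_g set evenly filled (or empty) — no strong Jahn–Teller driving force.

[CrF₆]⁴−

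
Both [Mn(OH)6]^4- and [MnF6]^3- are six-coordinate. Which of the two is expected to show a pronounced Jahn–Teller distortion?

[Mn(OH)6]^4-: Summing ligand charges against the −4 overall charge gives an oxidation state of +2 for manganese. Manganese is a group-7 element; Mn(II) is therefore d⁵. Hydroxide is a weak-field ligand for a first-row metal, so the complex is high-spin. The d⁵ configuration leaves the e_g set evenly filled (or empty) — no strong Jahn–Teller driving force.
[MnF6]^3-: Summing ligand charges against the −3 overall charge gives an oxidation state of +3 for manganese. Group 7 minus oxidation state 3 gives a d⁴ configuration. Fluoride is a weak-field ligand for a first-row metal, so the complex is high-spin. The t₂g³e_g¹ (high-spin) configuration has an unevenly filled e_g set; the Jahn–Teller theorem predicts a tetragonal distortion (typically axial elongation) to lift the degeneracy.

[MnF6]^3-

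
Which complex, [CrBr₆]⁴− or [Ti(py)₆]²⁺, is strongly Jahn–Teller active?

[CrBr₆]⁴−

[CrBr₆]⁴−: Each bromide is −1; balancing the −4 overall charge requires Cr(II). Cr sits in group 6, so the d-electron count is 6 − 2 = 4. Bromide is a weak-field ligand for a first-row metal, so the complex is high-spin. The t₂g³e_g¹ (high-spin) configuration has an unevenly filled e_g set; the Jahn–Teller theorem predicts a tetragonal distortion (typically axial elongation) to lift the degeneracy.
[Ti(py)₆]²⁺: Pyridine is neutral; balancing the +2 overall charge requires Ti(II). Group 4 minus oxidation state 2 gives a d² configuration. The d² configuration leaves the e_g set evenly filled (or empty) — no strong Jahn–Teller driving force.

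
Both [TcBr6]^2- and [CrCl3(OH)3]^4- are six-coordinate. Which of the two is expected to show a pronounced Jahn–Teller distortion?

[TcBr6]^2-: Summing ligand charges against the −2 overall charge gives an oxidation state of +4 for technetium. Tc sits in group 7, so the d-electron count is 7 − 4 = 3. The d³ configuration leaves the e_g set evenly filled (or empty) — no strong Jahn–Teller driving force.
[CrCl3(OH)3]^4-: Each chloride is −1; each hydroxide is −1; balancing the −4 overall charge requires Cr(II). Group 6 minus oxidation state 2 gives a d⁴ configuration. Chloride and hydroxide are weak-field ligands for a first-row metal, so the complex is high-spin. The t₂g³e_g¹ (high-spin) configuration has an unevenly filled e_g set; the Jahn–Teller theorem predicts a tetragonal distortion (typically axial elongation) to lift the degeneracy.

[CrCl3(OH)3]^4-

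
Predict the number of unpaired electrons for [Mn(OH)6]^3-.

4 unpaired electrons

Ligand charges: each hydroxide is −1. With an overall charge of −3 the manganese centre must be in the +3 oxidation state.
Mn sits in group 7, so the d-electron count is 7 − 3 = 4.
The spin state decides the count: Hydroxide is a weak-field ligand for a first-row metal, so the complex is high-spin.
An octahedral high-spin d⁴ ion is t₂g³e_g¹, giving 4 unpaired electrons.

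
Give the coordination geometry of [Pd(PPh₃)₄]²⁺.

Ligand charges: triphenylphosphine is neutral. With an overall charge of +2 the palladium centre must be in the +2 oxidation state.
Palladium is a group-10 element; Pd(II) is therefore d⁸.
With 4 monodentate ligands the coordination number is 4.
A 4d d⁸ ion has a large crystal-field splitting; square planar leaves the high-energy d_{x²−y²} orbital empty and maximises CFSE.

square planar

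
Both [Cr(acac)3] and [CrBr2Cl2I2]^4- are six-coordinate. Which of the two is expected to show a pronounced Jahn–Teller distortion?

[Cr(acac)3]: Summing ligand charges against the 0 overall charge gives an oxidation state of +3 for chromium. Cr sits in group 6, so the d-electron count is 6 − 3 = 3. The d³ configuration leaves the e_g set evenly filled (or empty) — no strong Jahn–Teller driving force.
[CrBr2Cl2I2]^4-: Summing ligand charges against the −4 overall charge gives an oxidation state of +2 for chromium. Chromium is a group-6 element; Cr(II) is therefore d⁴. Bromide, chloride, and iodide are weak-field ligands for a first-row metal, so the complex is high-spin. The t₂g³e_g¹ (high-spin) configuration has an unevenly filled e_g set; the Jahn–Teller theorem predicts a tetragonal distortion (typically axial elongation) to lift the degeneracy.

[CrBr2Cl2I2]^4-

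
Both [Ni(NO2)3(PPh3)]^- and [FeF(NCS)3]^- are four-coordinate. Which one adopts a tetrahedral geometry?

For [Ni(NO2)3(PPh3)]^-: Summing ligand charges against the −1 overall charge gives an oxidation state of +2 for nickel. Ni sits in group 10, so the d-electron count is 10 − 2 = 8. Nitro (N-bound nitrite) and triphenylphosphine are strong-field ligands (high in the spectrochemical series). A 3d d⁸ ion with strong-field ligands gains enough CFSE to favour square planar over tetrahedral. → square planar.
For [FeF(NCS)3]^-: Ligand charges: each fluoride is −1; each isothiocyanate is −1. With an overall charge of −1 the iron centre must be in the +3 oxidation state. Iron is a group-8 element; Fe(III) is therefore d⁵. A high-spin d⁵ ion has zero CFSE in either geometry, so four ligands adopt the sterically favoured tetrahedral geometry. → tetrahedral.

[FeF(NCS)3]^-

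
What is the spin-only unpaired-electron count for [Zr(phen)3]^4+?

Summing ligand charges against the +4 overall charge gives an oxidation state of +4 for zirconium.
Group 4 minus oxidation state 4 gives a d⁰ configuration.
Counting donor atoms: 3×1,10-phenanthroline (bidentate) → 6 donors. Coordination number = 6.
In an octahedral field the d⁰ configuration is t₂g⁰e_g⁰, giving 0 unpaired electrons.

0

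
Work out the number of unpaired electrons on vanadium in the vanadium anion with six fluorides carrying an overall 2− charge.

1

Ligand charges: each fluoride is −1. With an overall charge of −2 the vanadium centre must be in the +4 oxidation state.
Group 5 minus oxidation state 4 gives a d¹ configuration.
In an octahedral field the d¹ configuration is t₂g¹e_g⁰ (only one arrangement possible), giving 1 unpaired electron.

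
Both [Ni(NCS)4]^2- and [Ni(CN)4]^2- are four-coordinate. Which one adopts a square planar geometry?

[Ni(CN)4]^2-

For [Ni(NCS)4]^2-: Ligand charges: each isothiocyanate is −1. With an overall charge of −2 the nickel centre must be in the +2 oxidation state. Group 10 minus oxidation state 2 gives a d⁸ configuration. Isothiocyanate is a weak-field ligand. With weak-field ligands the CFSE gain from square planar is small, so a 3d d⁸ ion takes the sterically preferred tetrahedral geometry. → tetrahedral.
For [Ni(CN)4]^2-: Ligand charges: each cyanide is −1. With an overall charge of −2 the nickel centre must be in the +2 oxidation state. Group 10 minus oxidation state 2 gives a d⁸ configuration. Cyanide is a strong-field ligand (high in the spectrochemical series). A 3d d⁸ ion with strong-field ligands gains enough CFSE to favour square planar over tetrahedral. → square planar.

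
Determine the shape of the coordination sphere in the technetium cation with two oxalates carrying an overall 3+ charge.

Each oxalate is −2; balancing the +3 overall charge requires Tc(VII).
Technetium is a group-7 element; Tc(VII) is therefore d⁰.
Counting donor atoms: 2×oxalate (bidentate) → 4 donors. Coordination number = 4.
A d⁰ ion has no crystal-field stabilisation preference between square planar and tetrahedral, so four ligands adopt the sterically favoured tetrahedral geometry.

tetrahedral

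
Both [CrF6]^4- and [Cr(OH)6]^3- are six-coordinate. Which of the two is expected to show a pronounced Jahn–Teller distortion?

[CrF6]^4-: Summing ligand charges against the −4 overall charge gives an oxidation state of +2 for chromium. Chromium is a group-6 element; Cr(II) is therefore d⁴. Fluoride is a weak-field ligand for a first-row metal, so the complex is high-spin. The t₂g³e_g¹ (high-spin) configuration has an unevenly filled e_g set; the Jahn–Teller theorem predicts a tetragonal distortion (typically axial elongation) to lift the degeneracy.
[Cr(OH)6]^3-: Summing ligand charges against the −3 overall charge gives an oxidation state of +3 for chromium. Chromium is a group-6 element; Cr(III) is therefore d³. The d³ configuration leaves the e_g set evenly filled (or empty) — no strong Jahn–Teller driving force.

[CrF6]^4-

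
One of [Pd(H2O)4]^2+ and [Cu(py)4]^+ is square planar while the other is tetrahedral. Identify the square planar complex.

For [Pd(H2O)4]^2+: Summing ligand charges against the +2 overall charge gives an oxidation state of +2 for palladium. Palladium is a group-10 element; Pd(II) is therefore d⁸. A 4d d⁸ ion has a large crystal-field splitting; square planar leaves the high-energy d_{x²−y²} orbital empty and maximises CFSE. → square planar.
For [Cu(py)4]^+: Ligand charges: pyridine is neutral. With an overall charge of +1 the copper centre must be in the +1 oxidation state. Copper is a group-11 element; Cu(I) is therefore d¹⁰. A d¹⁰ ion has no crystal-field stabilisation preference between square planar and tetrahedral, so four ligands adopt the sterically favoured tetrahedral geometry. → tetrahedral.

[Pd(H2O)4]^2+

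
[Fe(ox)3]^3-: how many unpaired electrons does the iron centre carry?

5 unpaired electrons

Summing ligand charges against the −3 overall charge gives an oxidation state of +3 for iron.
Fe sits in group 8, so the d-electron count is 8 − 3 = 5.
Counting donor atoms: 3×oxalate (bidentate) → 6 donors. Coordination number = 6.
The spin state decides the count: Oxalate is a weak-field ligand for a first-row metal, so the complex is high-spin.
An octahedral high-spin d⁵ ion is t₂g³e_g², giving 5 unpaired electrons.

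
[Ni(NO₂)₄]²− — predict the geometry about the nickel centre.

Each nitro (N-bound nitrite) is −1; balancing the −2 overall charge requires Ni(II).
Nickel is a group-10 element; Ni(II) is therefore d⁸.
With 4 monodentate ligands the coordination number is 4.
Nitro (N-bound nitrite) is a strong-field ligand (high in the spectrochemical series).
A 3d d⁸ ion with strong-field ligands gains enough CFSE to favour square planar over tetrahedral.

square planar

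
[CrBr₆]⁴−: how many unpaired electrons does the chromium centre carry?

Ligand charges: each bromide is −1. With an overall charge of −4 the chromium centre must be in the +2 oxidation state.
Cr sits in group 6, so the d-electron count is 6 − 2 = 4.
The spin state decides the count: Bromide is a weak-field ligand for a first-row metal, so the complex is high-spin.
An octahedral high-spin d⁴ ion is t₂g³e_g¹, giving 4 unpaired electrons.

4 unpaired electrons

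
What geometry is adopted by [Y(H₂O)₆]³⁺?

Water is neutral; balancing the +3 overall charge requires Y(III).
Yttrium is a group-3 element; Y(III) is therefore d⁰.
With 6 monodentate ligands the coordination number is 6.
Six donors around a single metal centre give an octahedral coordination sphere.

octahedral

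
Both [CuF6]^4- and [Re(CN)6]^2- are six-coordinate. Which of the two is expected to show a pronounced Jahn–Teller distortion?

[CuF6]^4-: Each fluoride is −1; balancing the −4 overall charge requires Cu(II). Cu sits in group 11, so the d-electron count is 11 − 2 = 9. The t₂g⁶e_g³ configuration has an unevenly filled e_g set; the Jahn–Teller theorem predicts a tetragonal distortion (typically axial elongation) to lift the degeneracy.
[Re(CN)6]^2-: Ligand charges: each cyanide is −1. With an overall charge of −2 the rhenium centre must be in the +4 oxidation state. Rhenium is a group-7 element; Re(IV) is therefore d³. The d³ configuration leaves the e_g set evenly filled (or empty) — no strong Jahn–Teller driving force.

[CuF6]^4-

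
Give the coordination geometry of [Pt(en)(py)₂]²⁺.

square planar

Summing ligand charges against the +2 overall charge gives an oxidation state of +2 for platinum.
Group 10 minus oxidation state 2 gives a d⁸ configuration.
Counting donor atoms: 1×ethylenediamine (bidentate) → 2 donors; 2×pyridine (monodentate) → 2 donors. Coordination number = 4.
A 5d d⁸ ion has a large crystal-field splitting; square planar leaves the high-energy d_{x²−y²} orbital empty and maximises CFSE.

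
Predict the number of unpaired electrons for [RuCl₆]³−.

Summing ligand charges against the −3 overall charge gives an oxidation state of +3 for ruthenium.
Ru sits in group 8, so the d-electron count is 8 − 3 = 5.
The spin state decides the count: a 4d ion has a large Δₒ and is invariably low-spin.
An octahedral low-spin d⁵ ion is t₂g⁵e_g⁰, giving 1 unpaired electron.

1 unpaired electron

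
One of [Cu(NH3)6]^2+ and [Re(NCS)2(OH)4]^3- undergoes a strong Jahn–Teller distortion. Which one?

[Cu(NH3)6]^2+

[Cu(NH3)6]^2+: Summing ligand charges against the +2 overall charge gives an oxidation state of +2 for copper. Cu sits in group 11, so the d-electron count is 11 − 2 = 9. The t₂g⁶e_g³ configuration has an unevenly filled e_g set; the Jahn–Teller theorem predicts a tetragonal distortion (typically axial elongation) to lift the degeneracy.
[Re(NCS)2(OH)4]^3-: Summing ligand charges against the −3 overall charge gives an oxidation state of +3 for rhenium. Re sits in group 7, so the d-electron count is 7 − 3 = 4. A 5d ion has a large Δₒ and is invariably low-spin. The d⁴ configuration leaves the e_g set evenly filled (or empty) — no strong Jahn–Teller driving force.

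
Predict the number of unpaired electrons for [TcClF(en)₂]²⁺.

Ligand charges: each chloride is −1; each fluoride is −1; ethylenediamine is neutral. With an overall charge of +2 the technetium centre must be in the +4 oxidation state.
Group 7 minus oxidation state 4 gives a d³ configuration.
Counting donor atoms: 1×chloride (monodentate) → 1 donor; 1×fluoride (monodentate) → 1 donor; 2×ethylenediamine (bidentate) → 4 donors. Coordination number = 6.
In an octahedral field the d³ configuration is t₂g³e_g⁰ (only one arrangement possible), giving 3 unpaired electrons.

3 unpaired electrons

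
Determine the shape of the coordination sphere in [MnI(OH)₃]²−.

tetrahedral

Ligand charges: each iodide is −1; each hydroxide is −1. With an overall charge of −2 the manganese centre must be in the +2 oxidation state.
Manganese is a group-7 element; Mn(II) is therefore d⁵.
With 4 monodentate ligands the coordination number is 4.
Hydroxide and iodide are weak-field ligands.
A high-spin d⁵ ion has zero CFSE in either geometry, so four ligands adopt the sterically favoured tetrahedral geometry.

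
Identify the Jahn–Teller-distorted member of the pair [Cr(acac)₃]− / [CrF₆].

[Cr(acac)₃]−: Each acetylacetonate is −1; balancing the −1 overall charge requires Cr(II). Chromium is a group-6 element; Cr(II) is therefore d⁴. Acetylacetonate is a weak-field ligand for a first-row metal, so the complex is high-spin. The t₂g³e_g¹ (high-spin) configuration has an unevenly filled e_g set; the Jahn–Teller theorem predicts a tetragonal distortion (typically axial elongation) to lift the degeneracy.
[CrF₆]: Ligand charges: each fluoride is −1. With an overall charge of 0 the chromium centre must be in the +6 oxidation state. Chromium is a group-6 element; Cr(VI) is therefore d⁰. The d⁰ configuration leaves the e_g set evenly filled (or empty) — no strong Jahn–Teller driving force.

[Cr(acac)₃]−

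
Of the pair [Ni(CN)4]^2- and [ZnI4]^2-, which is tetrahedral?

[ZnI4]^2-

For [Ni(CN)4]^2-: Ligand charges: each cyanide is −1. With an overall charge of −2 the nickel centre must be in the +2 oxidation state. Ni sits in group 10, so the d-electron count is 10 − 2 = 8. Cyanide is a strong-field ligand (high in the spectrochemical series). A 3d d⁸ ion with strong-field ligands gains enough CFSE to favour square planar over tetrahedral. → square planar.
For [ZnI4]^2-: Ligand charges: each iodide is −1. With an overall charge of −2 the zinc centre must be in the +2 oxidation state. Group 12 minus oxidation state 2 gives a d¹⁰ configuration. A d¹⁰ ion has no crystal-field stabilisation preference between square planar and tetrahedral, so four ligands adopt the sterically favoured tetrahedral geometry. → tetrahedral.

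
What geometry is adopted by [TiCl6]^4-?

Ligand charges: each chloride is −1. With an overall charge of −4 the titanium centre must be in the +2 oxidation state.
Ti sits in group 4, so the d-electron count is 4 − 2 = 2.
Coordination number: 6.
Six donors around a single metal centre give an octahedral coordination sphere.

octahedral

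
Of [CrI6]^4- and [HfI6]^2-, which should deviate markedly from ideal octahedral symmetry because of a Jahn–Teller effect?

[CrI6]^4-: Each iodide is −1; balancing the −4 overall charge requires Cr(II). Chromium is a group-6 element; Cr(II) is therefore d⁴. Iodide is a weak-field ligand for a first-row metal, so the complex is high-spin. The t₂g³e_g¹ (high-spin) configuration has an unevenly filled e_g set; the Jahn–Teller theorem predicts a tetragonal distortion (typically axial elongation) to lift the degeneracy.
[HfI6]^2-: Summing ligand charges against the −2 overall charge gives an oxidation state of +4 for hafnium. Group 4 minus oxidation state 4 gives a d⁰ configuration. The d⁰ configuration leaves the e_g set evenly filled (or empty) — no strong Jahn–Teller driving force.

[CrI6]^4-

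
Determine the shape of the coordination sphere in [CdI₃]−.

trigonal planar

Each iodide is −1; balancing the −1 overall charge requires Cd(II).
Cadmium is a group-12 element; Cd(II) is therefore d¹⁰.
Coordination number: 3.
Three ligands around a d¹⁰ centre minimise repulsion in a trigonal-planar arrangement.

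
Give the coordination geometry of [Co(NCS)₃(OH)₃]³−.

octahedral

Each isothiocyanate is −1; each hydroxide is −1; balancing the −3 overall charge requires Co(III).
Co sits in group 9, so the d-electron count is 9 − 3 = 6.
With 6 monodentate ligands the coordination number is 6.
Six donors around a single metal centre give an octahedral coordination sphere.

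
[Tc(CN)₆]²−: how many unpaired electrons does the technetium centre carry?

Each cyanide is −1; balancing the −2 overall charge requires Tc(IV).
Group 7 minus oxidation state 4 gives a d³ configuration.
In an octahedral field the d³ configuration is t₂g³e_g⁰ (only one arrangement possible), giving 3 unpaired electrons.

3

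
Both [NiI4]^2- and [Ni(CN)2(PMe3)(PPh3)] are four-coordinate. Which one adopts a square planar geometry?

[Ni(CN)2(PMe3)(PPh3)]

For [NiI4]^2-: Ligand charges: each iodide is −1. With an overall charge of −2 the nickel centre must be in the +2 oxidation state. Nickel is a group-10 element; Ni(II) is therefore d⁸. Iodide is a weak-field ligand. With weak-field ligands the CFSE gain from square planar is small, so a 3d d⁸ ion takes the sterically preferred tetrahedral geometry. → tetrahedral.
For [Ni(CN)2(PMe3)(PPh3)]: Ligand charges: each cyanide is −1; trimethylphosphine is neutral; triphenylphosphine is neutral. With an overall charge of 0 the nickel centre must be in the +2 oxidation state. Nickel is a group-10 element; Ni(II) is therefore d⁸. Cyanide, trimethylphosphine, and triphenylphosphine are strong-field ligands (high in the spectrochemical series). A 3d d⁸ ion with strong-field ligands gains enough CFSE to favour square planar over tetrahedral. → square planar.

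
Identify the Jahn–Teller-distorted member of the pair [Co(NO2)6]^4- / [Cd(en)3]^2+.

[Co(NO2)6]^4-

[Co(NO2)6]^4-: Ligand charges: each nitro (N-bound nitrite) is −1. With an overall charge of −4 the cobalt centre must be in the +2 oxidation state. Group 9 minus oxidation state 2 gives a d⁷ configuration. Nitro (N-bound nitrite) is a strong-field ligand (high in the spectrochemical series) for a first-row metal, so the complex is low-spin. The t₂g⁶e_g¹ (low-spin) configuration has an unevenly filled e_g set; the Jahn–Teller theorem predicts a tetragonal distortion (typically axial elongation) to lift the degeneracy.
[Cd(en)3]^2+: Ligand charges: ethylenediamine is neutral. With an overall charge of +2 the cadmium centre must be in the +2 oxidation state. Cd sits in group 12, so the d-electron count is 12 − 2 = 10. The d¹⁰ configuration leaves the e_g set evenly filled (or empty) — no strong Jahn–Teller driving force.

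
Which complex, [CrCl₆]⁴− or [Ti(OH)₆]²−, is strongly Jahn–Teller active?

[CrCl₆]⁴−: Ligand charges: each chloride is −1. With an overall charge of −4 the chromium centre must be in the +2 oxidation state. Group 6 minus oxidation state 2 gives a d⁴ configuration. Chloride is a weak-field ligand for a first-row metal, so the complex is high-spin. The t₂g³e_g¹ (high-spin) configuration has an unevenly filled e_g set; the Jahn–Teller theorem predicts a tetragonal distortion (typically axial elongation) to lift the degeneracy.
[Ti(OH)₆]²−: Ligand charges: each hydroxide is −1. With an overall charge of −2 the titanium centre must be in the +4 oxidation state. Titanium is a group-4 element; Ti(IV) is therefore d⁰. The d⁰ configuration leaves the e_g set evenly filled (or empty) — no strong Jahn–Teller driving force.

[CrCl₆]⁴−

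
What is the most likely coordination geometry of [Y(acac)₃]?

Each acetylacetonate is −1; balancing the 0 overall charge requires Y(III).
Group 3 minus oxidation state 3 gives a d⁰ configuration.
Counting donor atoms: 3×acetylacetonate (bidentate) → 6 donors. Coordination number = 6.
Six donors around a single metal centre give an octahedral coordination sphere.

octahedral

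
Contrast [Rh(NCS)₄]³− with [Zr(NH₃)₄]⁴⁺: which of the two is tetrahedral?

For [Rh(NCS)₄]³−: Ligand charges: each isothiocyanate is −1. With an overall charge of −3 the rhodium centre must be in the +1 oxidation state. Rh sits in group 9, so the d-electron count is 9 − 1 = 8. A 4d d⁸ ion has a large crystal-field splitting; square planar leaves the high-energy d_{x²−y²} orbital empty and maximises CFSE. → square planar.
For [Zr(NH₃)₄]⁴⁺: Ligand charges: ammonia is neutral. With an overall charge of +4 the zirconium centre must be in the +4 oxidation state. Zr sits in group 4, so the d-electron count is 4 − 4 = 0. A d⁰ ion has no crystal-field stabilisation preference between square planar and tetrahedral, so four ligands adopt the sterically favoured tetrahedral geometry. → tetrahedral.

[Zr(NH₃)₄]⁴⁺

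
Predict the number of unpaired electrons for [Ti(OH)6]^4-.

Ligand charges: each hydroxide is −1. With an overall charge of −4 the titanium centre must be in the +2 oxidation state.
Group 4 minus oxidation state 2 gives a d² configuration.
In an octahedral field the d² configuration is t₂g²e_g⁰ (only one arrangement possible), giving 2 unpaired electrons.

2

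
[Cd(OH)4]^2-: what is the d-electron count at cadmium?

Summing ligand charges against the −2 overall charge gives an oxidation state of +2 for cadmium.
Group 12 minus oxidation state 2 gives a d¹⁰ configuration.

d¹⁰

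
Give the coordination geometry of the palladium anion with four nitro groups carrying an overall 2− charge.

square planar

Ligand charges: each nitro (N-bound nitrite) is −1. With an overall charge of −2 the palladium centre must be in the +2 oxidation state.
Palladium is a group-10 element; Pd(II) is therefore d⁸.
With 4 monodentate ligands the coordination number is 4.
A 4d d⁸ ion has a large crystal-field splitting; square planar leaves the high-energy d_{x²−y²} orbital empty and maximises CFSE.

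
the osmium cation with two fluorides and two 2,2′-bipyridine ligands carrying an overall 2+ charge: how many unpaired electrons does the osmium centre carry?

Summing ligand charges against the +2 overall charge gives an oxidation state of +4 for osmium.
Os sits in group 8, so the d-electron count is 8 − 4 = 4.
Counting donor atoms: 2×fluoride (monodentate) → 2 donors; 2×2,2′-bipyridine (bidentate) → 4 donors. Coordination number = 6.
The spin state decides the count: a 5d ion has a large Δₒ and is invariably low-spin.
An octahedral low-spin d⁴ ion is t₂g⁴e_g⁰, giving 2 unpaired electrons.

2 unpaired electrons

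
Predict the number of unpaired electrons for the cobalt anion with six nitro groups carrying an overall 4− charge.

1 unpaired electron

Summing ligand charges against the −4 overall charge gives an oxidation state of +2 for cobalt.
Group 9 minus oxidation state 2 gives a d⁷ configuration.
The spin state decides the count: Nitro (N-bound nitrite) is a strong-field ligand (high in the spectrochemical series) for a first-row metal, so the complex is low-spin.
An octahedral low-spin d⁷ ion is t₂g⁶e_g¹, giving 1 unpaired electron.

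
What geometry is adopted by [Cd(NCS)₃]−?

trigonal planar

Summing ligand charges against the −1 overall charge gives an oxidation state of +2 for cadmium.
Cadmium is a group-12 element; Cd(II) is therefore d¹⁰.
Coordination number: 3.
Three ligands around a d¹⁰ centre minimise repulsion in a trigonal-planar arrangement.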